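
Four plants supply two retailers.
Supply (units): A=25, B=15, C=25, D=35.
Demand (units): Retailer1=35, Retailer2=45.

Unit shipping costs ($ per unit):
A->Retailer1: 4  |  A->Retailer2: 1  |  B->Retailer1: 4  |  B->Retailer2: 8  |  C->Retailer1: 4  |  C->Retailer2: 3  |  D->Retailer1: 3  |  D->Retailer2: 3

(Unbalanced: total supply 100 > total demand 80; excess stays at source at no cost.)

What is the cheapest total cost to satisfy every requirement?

An optimal shipping plan:
  A→Retailer2: 25 units
  C→Retailer2: 20 units
  D→Retailer1: 35 units
Total cost = $190.
(Supply check: A ships 25; B ships 0; C ships 20; D ships 35.)

190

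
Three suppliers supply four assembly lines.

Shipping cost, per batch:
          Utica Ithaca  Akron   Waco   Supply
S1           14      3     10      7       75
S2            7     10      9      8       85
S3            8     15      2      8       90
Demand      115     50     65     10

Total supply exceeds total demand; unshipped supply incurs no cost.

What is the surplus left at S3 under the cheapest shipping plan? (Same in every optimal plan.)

0

Minimum-cost shipments:
  S1→Utica: 5 × 14 = 70
  S1→Ithaca: 50 × 3 = 150
  S1→Waco: 10 × 7 = 70
  S2→Utica: 85 × 7 = 595
  S3→Utica: 25 × 8 = 200
  S3→Akron: 65 × 2 = 130
Total cost = 1215.
S3 ships 90 of its 90, leaving 0.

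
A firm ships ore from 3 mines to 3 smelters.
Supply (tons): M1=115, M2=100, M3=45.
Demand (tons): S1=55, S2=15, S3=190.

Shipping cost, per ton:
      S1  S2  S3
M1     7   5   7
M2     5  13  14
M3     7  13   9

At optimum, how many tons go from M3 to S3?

45

Solving gives:
  M1 to S2: 15 × 5 = 75
  M1 to S3: 100 × 7 = 700
  M2 to S1: 55 × 5 = 275
  M2 to S3: 45 × 14 = 630
  M3 to S3: 45 × 9 = 405
Total cost = 2085.
So M3→S3 carries 45 tons.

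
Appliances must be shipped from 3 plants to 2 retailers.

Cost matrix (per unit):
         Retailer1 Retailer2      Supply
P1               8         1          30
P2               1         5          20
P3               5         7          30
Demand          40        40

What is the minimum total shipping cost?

One minimum-cost allocation:
  P1->Retailer2: 30 × 1 = 30
  P2->Retailer1: 20 × 1 = 20
  P3->Retailer1: 20 × 5 = 100
  P3->Retailer2: 10 × 7 = 70
Total = 30 + 20 + 100 + 70 = 220.
(Supply check: P1 ships 30; P2 ships 20; P3 ships 30.)

220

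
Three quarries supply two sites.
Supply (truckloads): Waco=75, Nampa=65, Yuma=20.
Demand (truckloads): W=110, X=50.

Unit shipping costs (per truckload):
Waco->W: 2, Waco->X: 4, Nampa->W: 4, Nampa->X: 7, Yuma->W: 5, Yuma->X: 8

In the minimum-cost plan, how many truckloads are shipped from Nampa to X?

0

Solving gives:
  Waco–W: 25 × 2 = 50
  Waco–X: 50 × 4 = 200
  Nampa–W: 65 × 4 = 260
  Yuma–W: 20 × 5 = 100
Total cost = 610.
The route Nampa→X is not used.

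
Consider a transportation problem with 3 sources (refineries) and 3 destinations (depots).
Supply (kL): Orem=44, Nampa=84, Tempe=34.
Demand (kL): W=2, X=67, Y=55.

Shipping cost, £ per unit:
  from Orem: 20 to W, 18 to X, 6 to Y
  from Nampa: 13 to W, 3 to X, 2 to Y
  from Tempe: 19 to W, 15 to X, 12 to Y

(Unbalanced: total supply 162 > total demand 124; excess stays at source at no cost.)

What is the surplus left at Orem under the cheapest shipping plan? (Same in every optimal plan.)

An optimal plan:
  Orem->Y: 40 × £6 = £240
  Nampa->W: 2 × £13 = £26
  Nampa->X: 67 × £3 = £201
  Nampa->Y: 15 × £2 = £30
Total cost = £497.
Orem ships 40 of its 44, leaving 4.

4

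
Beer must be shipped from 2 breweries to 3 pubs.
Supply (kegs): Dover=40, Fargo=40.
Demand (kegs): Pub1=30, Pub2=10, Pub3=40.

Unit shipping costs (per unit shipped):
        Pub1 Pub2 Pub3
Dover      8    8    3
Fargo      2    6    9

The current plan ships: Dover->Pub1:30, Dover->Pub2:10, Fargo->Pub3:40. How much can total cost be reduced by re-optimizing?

Current plan cost = 30·8 + 10·8 + 40·9 = 680.
Optimal plan:
  Dover–Pub3: 40 × 3 = 120
  Fargo–Pub1: 30 × 2 = 60
  Fargo–Pub2: 10 × 6 = 60
Optimal cost = 240.
Saving = 680 − 240 = 440.

440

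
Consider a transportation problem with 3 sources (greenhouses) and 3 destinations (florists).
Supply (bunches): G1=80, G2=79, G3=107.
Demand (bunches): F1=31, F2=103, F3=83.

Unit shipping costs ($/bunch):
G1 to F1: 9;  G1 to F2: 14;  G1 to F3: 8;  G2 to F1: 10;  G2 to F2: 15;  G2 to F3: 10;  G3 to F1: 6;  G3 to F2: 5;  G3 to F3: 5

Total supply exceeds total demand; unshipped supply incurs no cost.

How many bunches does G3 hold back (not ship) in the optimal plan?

Minimum-cost shipments:
  G1–F3: 80 bunches
  G2–F1: 30 bunches
  G3–F1: 1 bunches
  G3–F2: 103 bunches
  G3–F3: 3 bunches
Total cost = $1476.
G3 ships 107 of its 107, leaving 0.

0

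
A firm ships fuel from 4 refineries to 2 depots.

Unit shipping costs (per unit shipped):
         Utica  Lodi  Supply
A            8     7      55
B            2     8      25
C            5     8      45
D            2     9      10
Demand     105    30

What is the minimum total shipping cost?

705

A cheapest plan:
  A→Utica: 25 × 8 = 200
  A→Lodi: 30 × 7 = 210
  B→Utica: 25 × 2 = 50
  C→Utica: 45 × 5 = 225
  D→Utica: 10 × 2 = 20
Total = 200 + 210 + 50 + 225 + 20 = 705.
(Supply check: A ships 55; B ships 25; C ships 45; D ships 10.)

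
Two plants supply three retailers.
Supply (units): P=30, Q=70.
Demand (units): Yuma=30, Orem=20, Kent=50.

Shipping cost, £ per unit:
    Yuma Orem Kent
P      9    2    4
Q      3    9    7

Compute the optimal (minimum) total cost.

450

A cheapest plan:
  P→Orem: 20 units
  P→Kent: 10 units
  Q→Yuma: 30 units
  Q→Kent: 40 units
Total cost = £450.
(Supply check: P ships 30; Q ships 70.)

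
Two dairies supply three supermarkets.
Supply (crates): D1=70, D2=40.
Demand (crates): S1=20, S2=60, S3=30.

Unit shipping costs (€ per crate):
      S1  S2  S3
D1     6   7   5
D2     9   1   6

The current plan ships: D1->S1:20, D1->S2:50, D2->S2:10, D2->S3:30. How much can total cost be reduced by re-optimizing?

210

Current plan cost = 20·6 + 50·7 + 10·1 + 30·6 = €660.
Optimal plan:
  D1–S1: 20 × €6 = €120
  D1–S2: 20 × €7 = €140
  D1–S3: 30 × €5 = €150
  D2–S2: 40 × €1 = €40
Optimal cost = €450.
Saving = 660 − 450 = €210.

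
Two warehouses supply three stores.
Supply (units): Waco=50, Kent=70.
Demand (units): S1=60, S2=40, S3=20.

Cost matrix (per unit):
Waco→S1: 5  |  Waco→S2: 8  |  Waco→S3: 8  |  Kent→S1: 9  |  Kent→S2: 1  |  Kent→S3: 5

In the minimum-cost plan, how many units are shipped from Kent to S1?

The minimum-cost plan:
  Waco to S1: 50 units
  Kent to S1: 10 units
  Kent to S2: 40 units
  Kent to S3: 20 units
Total cost = 480.
So Kent→S1 carries 10 units.

10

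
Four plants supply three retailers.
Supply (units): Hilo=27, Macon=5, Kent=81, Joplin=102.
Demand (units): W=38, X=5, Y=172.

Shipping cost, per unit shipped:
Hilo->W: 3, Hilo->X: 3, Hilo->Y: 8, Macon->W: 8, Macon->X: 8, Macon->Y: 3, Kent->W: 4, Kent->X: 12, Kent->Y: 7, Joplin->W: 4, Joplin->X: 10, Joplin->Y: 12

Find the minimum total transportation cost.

One minimum-cost allocation:
  Hilo→X: 5 units
  Hilo→Y: 22 units
  Macon→Y: 5 units
  Kent→Y: 81 units
  Joplin→W: 38 units
  Joplin→Y: 64 units
Total cost = 1693.
(Supply check: Hilo ships 27; Macon ships 5; Kent ships 81; Joplin ships 102.)

1693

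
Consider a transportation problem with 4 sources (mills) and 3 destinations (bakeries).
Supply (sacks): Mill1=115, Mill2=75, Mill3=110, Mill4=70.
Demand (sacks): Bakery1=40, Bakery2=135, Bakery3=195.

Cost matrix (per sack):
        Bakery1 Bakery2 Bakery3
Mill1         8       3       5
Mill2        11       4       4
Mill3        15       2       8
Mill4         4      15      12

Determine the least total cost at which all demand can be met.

1565

One minimum-cost allocation:
  Mill1->Bakery2: 25 × 3 = 75
  Mill1->Bakery3: 90 × 5 = 450
  Mill2->Bakery3: 75 × 4 = 300
  Mill3->Bakery2: 110 × 2 = 220
  Mill4->Bakery1: 40 × 4 = 160
  Mill4->Bakery3: 30 × 12 = 360
Total = 75 + 450 + 300 + 220 + 160 + 360 = 1565.
(Supply check: Mill1 ships 115; Mill2 ships 75; Mill3 ships 110; Mill4 ships 70.)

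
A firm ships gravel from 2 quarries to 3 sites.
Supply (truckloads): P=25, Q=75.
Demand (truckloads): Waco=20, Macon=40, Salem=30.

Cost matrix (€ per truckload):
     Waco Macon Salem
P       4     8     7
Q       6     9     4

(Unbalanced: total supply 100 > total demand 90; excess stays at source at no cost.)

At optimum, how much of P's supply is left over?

0

Minimum-cost shipments:
  P→Waco: 20 truckloads
  P→Macon: 5 truckloads
  Q→Macon: 35 truckloads
  Q→Salem: 30 truckloads
Total cost = €555.
P ships 25 of its 25, leaving 0.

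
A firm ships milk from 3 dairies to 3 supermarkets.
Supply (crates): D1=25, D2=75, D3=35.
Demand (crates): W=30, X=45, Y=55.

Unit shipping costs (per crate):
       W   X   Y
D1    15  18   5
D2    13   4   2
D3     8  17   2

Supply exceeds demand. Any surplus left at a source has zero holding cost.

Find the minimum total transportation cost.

590

Optimal allocation:
  D1→Y: 20 × 5 = 100
  D2→X: 45 × 4 = 180
  D2→Y: 30 × 2 = 60
  D3→W: 30 × 8 = 240
  D3→Y: 5 × 2 = 10
Total = 100 + 180 + 60 + 240 + 10 = 590.
(Supply check: D1 ships 20; D2 ships 75; D3 ships 35.)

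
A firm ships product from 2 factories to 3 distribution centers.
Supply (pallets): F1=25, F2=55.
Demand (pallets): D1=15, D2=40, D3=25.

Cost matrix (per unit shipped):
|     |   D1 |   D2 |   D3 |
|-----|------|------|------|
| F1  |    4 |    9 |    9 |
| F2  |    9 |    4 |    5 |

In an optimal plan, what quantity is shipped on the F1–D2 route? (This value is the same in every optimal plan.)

Optimal shipments:
  F1->D1: 15 pallets
  F1->D3: 10 pallets
  F2->D2: 40 pallets
  F2->D3: 15 pallets
Total cost = 385.
The route F1→D2 is not used.

0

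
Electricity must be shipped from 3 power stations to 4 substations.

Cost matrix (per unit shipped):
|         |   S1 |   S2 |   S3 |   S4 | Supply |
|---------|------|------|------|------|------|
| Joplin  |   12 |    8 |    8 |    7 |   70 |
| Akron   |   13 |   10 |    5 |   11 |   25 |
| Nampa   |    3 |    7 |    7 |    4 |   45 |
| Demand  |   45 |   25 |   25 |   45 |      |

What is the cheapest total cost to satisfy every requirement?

A cheapest plan:
  Joplin→S2: 25 × 8 = 200
  Joplin→S4: 45 × 7 = 315
  Akron→S3: 25 × 5 = 125
  Nampa→S1: 45 × 3 = 135
Total = 200 + 315 + 125 + 135 = 775.

775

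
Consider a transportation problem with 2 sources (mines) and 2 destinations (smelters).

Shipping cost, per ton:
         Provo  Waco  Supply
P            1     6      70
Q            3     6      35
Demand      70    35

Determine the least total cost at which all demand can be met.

280

One minimum-cost allocation:
  P→Provo: 70 tons
  Q→Waco: 35 tons
Total cost = 280.
(Supply check: P ships 70; Q ships 35.)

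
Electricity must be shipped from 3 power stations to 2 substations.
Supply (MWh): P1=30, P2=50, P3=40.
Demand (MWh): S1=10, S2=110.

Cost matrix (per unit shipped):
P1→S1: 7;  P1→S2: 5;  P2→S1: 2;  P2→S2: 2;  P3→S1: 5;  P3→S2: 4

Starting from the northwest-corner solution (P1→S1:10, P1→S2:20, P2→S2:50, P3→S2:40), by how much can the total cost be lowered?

Current plan cost = 10·7 + 20·5 + 50·2 + 40·4 = 430.
Optimal plan:
  P1→S2: 30 MWh
  P2→S1: 10 MWh
  P2→S2: 40 MWh
  P3→S2: 40 MWh
Optimal cost = 410.
Saving = 430 − 410 = 20.

20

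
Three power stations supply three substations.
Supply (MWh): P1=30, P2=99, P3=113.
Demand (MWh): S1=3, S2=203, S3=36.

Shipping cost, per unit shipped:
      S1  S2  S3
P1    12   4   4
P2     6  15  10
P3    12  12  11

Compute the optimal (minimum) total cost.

An optimal shipping plan:
  P1→S2: 30 × 4 = 120
  P2→S1: 3 × 6 = 18
  P2→S2: 60 × 15 = 900
  P2→S3: 36 × 10 = 360
  P3→S2: 113 × 12 = 1356
Total = 120 + 18 + 900 + 360 + 1356 = 2754.
(Supply check: P1 ships 30; P2 ships 99; P3 ships 113.)

2754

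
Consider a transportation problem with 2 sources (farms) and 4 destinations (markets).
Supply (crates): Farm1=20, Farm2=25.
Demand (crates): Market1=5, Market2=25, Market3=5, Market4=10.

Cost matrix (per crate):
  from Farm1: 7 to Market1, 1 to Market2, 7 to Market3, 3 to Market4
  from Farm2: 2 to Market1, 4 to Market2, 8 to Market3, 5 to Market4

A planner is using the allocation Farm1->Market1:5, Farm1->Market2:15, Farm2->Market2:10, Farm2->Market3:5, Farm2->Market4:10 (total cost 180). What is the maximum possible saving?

40

Current plan cost = 5·7 + 15·1 + 10·4 + 5·8 + 10·5 = 180.
Optimal plan:
  Farm1->Market2: 20 crates
  Farm2->Market1: 5 crates
  Farm2->Market2: 5 crates
  Farm2->Market3: 5 crates
  Farm2->Market4: 10 crates
Optimal cost = 140.
Saving = 180 − 140 = 40.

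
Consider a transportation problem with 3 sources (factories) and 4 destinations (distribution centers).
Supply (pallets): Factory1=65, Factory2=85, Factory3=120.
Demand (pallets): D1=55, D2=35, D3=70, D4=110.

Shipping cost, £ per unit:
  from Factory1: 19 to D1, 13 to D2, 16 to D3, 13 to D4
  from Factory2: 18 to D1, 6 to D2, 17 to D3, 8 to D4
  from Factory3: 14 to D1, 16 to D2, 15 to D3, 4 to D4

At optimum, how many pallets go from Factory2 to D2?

Solving gives:
  Factory1->D3: 65 × £16 = £1040
  Factory2->D1: 45 × £18 = £810
  Factory2->D2: 35 × £6 = £210
  Factory2->D3: 5 × £17 = £85
  Factory3->D1: 10 × £14 = £140
  Factory3->D4: 110 × £4 = £440
Total cost = £2725.
So Factory2→D2 carries 35 pallets.

35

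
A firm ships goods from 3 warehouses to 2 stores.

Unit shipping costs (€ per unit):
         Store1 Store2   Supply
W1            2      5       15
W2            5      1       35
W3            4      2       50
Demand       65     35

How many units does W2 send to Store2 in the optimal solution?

35

Solving gives:
  W1–Store1: 15 units
  W2–Store2: 35 units
  W3–Store1: 50 units
Total cost = €265.
So W2→Store2 carries 35 units.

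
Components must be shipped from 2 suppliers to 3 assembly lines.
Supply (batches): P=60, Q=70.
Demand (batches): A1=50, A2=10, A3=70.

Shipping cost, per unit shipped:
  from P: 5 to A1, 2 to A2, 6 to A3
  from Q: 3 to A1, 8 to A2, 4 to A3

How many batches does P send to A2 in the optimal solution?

Solving gives:
  P–A1: 50 × 5 = 250
  P–A2: 10 × 2 = 20
  Q–A3: 70 × 4 = 280
Total cost = 550.
So P→A2 carries 10 batches.

10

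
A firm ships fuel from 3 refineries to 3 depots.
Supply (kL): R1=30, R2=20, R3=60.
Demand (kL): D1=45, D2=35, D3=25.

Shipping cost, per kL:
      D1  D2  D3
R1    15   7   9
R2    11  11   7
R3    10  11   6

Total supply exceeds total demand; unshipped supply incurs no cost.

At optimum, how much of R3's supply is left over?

0

Minimum-cost shipments:
  R1→D2: 30 × 7 = 210
  R2→D1: 10 × 11 = 110
  R2→D2: 5 × 11 = 55
  R3→D1: 35 × 10 = 350
  R3→D3: 25 × 6 = 150
Total cost = 875.
R3 ships 60 of its 60, leaving 0.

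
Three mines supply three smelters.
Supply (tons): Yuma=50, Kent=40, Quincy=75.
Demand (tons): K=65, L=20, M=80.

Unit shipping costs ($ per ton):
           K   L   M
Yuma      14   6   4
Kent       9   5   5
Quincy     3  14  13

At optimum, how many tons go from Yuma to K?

0

Optimal shipments:
  Yuma to M: 50 × $4 = $200
  Kent to L: 20 × $5 = $100
  Kent to M: 20 × $5 = $100
  Quincy to K: 65 × $3 = $195
  Quincy to M: 10 × $13 = $130
Total cost = $725.
The route Yuma→K is not used.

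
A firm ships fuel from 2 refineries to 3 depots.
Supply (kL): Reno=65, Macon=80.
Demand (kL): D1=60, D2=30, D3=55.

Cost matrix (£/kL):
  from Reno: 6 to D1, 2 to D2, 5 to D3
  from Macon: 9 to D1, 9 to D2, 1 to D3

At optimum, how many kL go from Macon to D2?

Optimal shipments:
  Reno->D1: 35 kL
  Reno->D2: 30 kL
  Macon->D1: 25 kL
  Macon->D3: 55 kL
Total cost = £550.
The route Macon→D2 is not used.

0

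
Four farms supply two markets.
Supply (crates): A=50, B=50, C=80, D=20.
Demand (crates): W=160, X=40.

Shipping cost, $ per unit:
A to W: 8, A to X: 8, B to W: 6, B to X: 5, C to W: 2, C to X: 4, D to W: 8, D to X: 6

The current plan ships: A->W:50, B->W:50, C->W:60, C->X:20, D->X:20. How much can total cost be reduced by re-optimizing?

60

Current plan cost = 50·8 + 50·6 + 60·2 + 20·4 + 20·6 = $1020.
Optimal plan:
  A->W: 50 × $8 = $400
  B->W: 30 × $6 = $180
  B->X: 20 × $5 = $100
  C->W: 80 × $2 = $160
  D->X: 20 × $6 = $120
Optimal cost = $960.
Saving = 1020 − 960 = $60.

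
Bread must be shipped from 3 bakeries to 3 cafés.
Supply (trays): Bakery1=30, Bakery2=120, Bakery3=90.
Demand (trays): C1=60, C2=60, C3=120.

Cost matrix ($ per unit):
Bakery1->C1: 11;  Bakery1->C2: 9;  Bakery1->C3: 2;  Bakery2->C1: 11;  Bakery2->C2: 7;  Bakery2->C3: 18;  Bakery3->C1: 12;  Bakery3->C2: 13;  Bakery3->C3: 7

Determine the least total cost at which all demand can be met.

1770

Optimal allocation:
  Bakery1→C3: 30 trays
  Bakery2→C1: 60 trays
  Bakery2→C2: 60 trays
  Bakery3→C3: 90 trays
Total cost = $1770.
(Supply check: Bakery1 ships 30; Bakery2 ships 120; Bakery3 ships 90.)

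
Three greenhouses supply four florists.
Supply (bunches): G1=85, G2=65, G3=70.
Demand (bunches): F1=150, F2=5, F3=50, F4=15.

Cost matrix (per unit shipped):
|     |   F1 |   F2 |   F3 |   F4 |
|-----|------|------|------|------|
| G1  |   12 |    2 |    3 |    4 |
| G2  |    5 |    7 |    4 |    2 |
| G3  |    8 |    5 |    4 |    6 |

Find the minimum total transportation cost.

An optimal shipping plan:
  G1→F1: 15 × 12 = 180
  G1→F2: 5 × 2 = 10
  G1→F3: 50 × 3 = 150
  G1→F4: 15 × 4 = 60
  G2→F1: 65 × 5 = 325
  G3→F1: 70 × 8 = 560
Total = 180 + 10 + 150 + 60 + 325 + 560 = 1285.
(Supply check: G1 ships 85; G2 ships 65; G3 ships 70.)

1285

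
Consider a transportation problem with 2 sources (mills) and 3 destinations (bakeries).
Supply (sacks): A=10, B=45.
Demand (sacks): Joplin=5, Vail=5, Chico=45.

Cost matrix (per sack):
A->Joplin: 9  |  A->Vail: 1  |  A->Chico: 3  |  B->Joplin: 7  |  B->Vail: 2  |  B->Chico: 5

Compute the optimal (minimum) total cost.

250

Optimal allocation:
  A→Chico: 10 × 3 = 30
  B→Joplin: 5 × 7 = 35
  B→Vail: 5 × 2 = 10
  B→Chico: 35 × 5 = 175
Total = 30 + 35 + 10 + 175 = 250.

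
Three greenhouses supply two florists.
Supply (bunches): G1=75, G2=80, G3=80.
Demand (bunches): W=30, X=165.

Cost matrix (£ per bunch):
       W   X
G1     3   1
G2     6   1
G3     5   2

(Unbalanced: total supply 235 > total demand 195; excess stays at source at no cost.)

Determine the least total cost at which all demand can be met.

295

A cheapest plan:
  G1–W: 30 bunches
  G1–X: 45 bunches
  G2–X: 80 bunches
  G3–X: 40 bunches
Total cost = £295.
(Supply check: G1 ships 75; G2 ships 80; G3 ships 40.)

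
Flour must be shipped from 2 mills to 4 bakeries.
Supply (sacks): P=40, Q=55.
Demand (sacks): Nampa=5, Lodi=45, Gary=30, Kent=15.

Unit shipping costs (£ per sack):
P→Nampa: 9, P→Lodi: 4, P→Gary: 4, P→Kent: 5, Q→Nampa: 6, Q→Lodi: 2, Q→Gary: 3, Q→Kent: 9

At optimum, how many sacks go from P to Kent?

15

The minimum-cost plan:
  P->Gary: 25 × £4 = £100
  P->Kent: 15 × £5 = £75
  Q->Nampa: 5 × £6 = £30
  Q->Lodi: 45 × £2 = £90
  Q->Gary: 5 × £3 = £15
Total cost = £310.
So P→Kent carries 15 sacks.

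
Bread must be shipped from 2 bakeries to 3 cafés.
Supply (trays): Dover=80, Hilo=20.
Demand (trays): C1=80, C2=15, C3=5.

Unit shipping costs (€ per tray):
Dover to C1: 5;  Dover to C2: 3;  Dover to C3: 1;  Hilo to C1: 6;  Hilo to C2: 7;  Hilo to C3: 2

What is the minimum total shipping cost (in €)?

470

A cheapest plan:
  Dover–C1: 60 × €5 = €300
  Dover–C2: 15 × €3 = €45
  Dover–C3: 5 × €1 = €5
  Hilo–C1: 20 × €6 = €120
Total = 300 + 45 + 5 + 120 = €470.
(Supply check: Dover ships 80; Hilo ships 20.)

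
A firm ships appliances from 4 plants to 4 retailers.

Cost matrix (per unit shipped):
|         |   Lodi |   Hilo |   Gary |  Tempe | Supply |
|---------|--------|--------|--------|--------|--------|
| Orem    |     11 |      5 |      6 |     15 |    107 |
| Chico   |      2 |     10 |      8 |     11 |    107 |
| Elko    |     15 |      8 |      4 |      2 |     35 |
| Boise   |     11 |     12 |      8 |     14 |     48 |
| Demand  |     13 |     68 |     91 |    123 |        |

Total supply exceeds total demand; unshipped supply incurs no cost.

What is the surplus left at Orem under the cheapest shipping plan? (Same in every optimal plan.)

0

An optimal plan:
  Orem→Hilo: 68 × 5 = 340
  Orem→Gary: 39 × 6 = 234
  Chico→Lodi: 13 × 2 = 26
  Chico→Gary: 4 × 8 = 32
  Chico→Tempe: 88 × 11 = 968
  Elko→Tempe: 35 × 2 = 70
  Boise→Gary: 48 × 8 = 384
Total cost = 2054.
Orem ships 107 of its 107, leaving 0.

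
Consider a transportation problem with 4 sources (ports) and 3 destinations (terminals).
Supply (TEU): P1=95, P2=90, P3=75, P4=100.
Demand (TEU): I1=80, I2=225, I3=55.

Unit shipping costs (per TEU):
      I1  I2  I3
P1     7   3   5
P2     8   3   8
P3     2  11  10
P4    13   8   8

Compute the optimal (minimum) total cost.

1525

One minimum-cost allocation:
  P1→I1: 5 × 7 = 35
  P1→I2: 90 × 3 = 270
  P2→I2: 90 × 3 = 270
  P3→I1: 75 × 2 = 150
  P4→I2: 45 × 8 = 360
  P4→I3: 55 × 8 = 440
Total = 35 + 270 + 270 + 150 + 360 + 440 = 1525.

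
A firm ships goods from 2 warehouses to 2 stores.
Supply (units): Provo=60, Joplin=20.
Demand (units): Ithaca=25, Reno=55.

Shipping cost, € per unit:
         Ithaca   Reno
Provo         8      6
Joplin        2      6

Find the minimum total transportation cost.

An optimal shipping plan:
  Provo→Ithaca: 5 × €8 = €40
  Provo→Reno: 55 × €6 = €330
  Joplin→Ithaca: 20 × €2 = €40
Total = 40 + 330 + 40 = €410.

410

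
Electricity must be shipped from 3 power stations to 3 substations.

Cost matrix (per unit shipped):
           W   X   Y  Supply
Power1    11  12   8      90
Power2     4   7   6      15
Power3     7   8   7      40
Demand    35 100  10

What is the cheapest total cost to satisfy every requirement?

A cheapest plan:
  Power1→X: 80 × 12 = 960
  Power1→Y: 10 × 8 = 80
  Power2→W: 15 × 4 = 60
  Power3→W: 20 × 7 = 140
  Power3→X: 20 × 8 = 160
Total = 960 + 80 + 60 + 140 + 160 = 1400.

1400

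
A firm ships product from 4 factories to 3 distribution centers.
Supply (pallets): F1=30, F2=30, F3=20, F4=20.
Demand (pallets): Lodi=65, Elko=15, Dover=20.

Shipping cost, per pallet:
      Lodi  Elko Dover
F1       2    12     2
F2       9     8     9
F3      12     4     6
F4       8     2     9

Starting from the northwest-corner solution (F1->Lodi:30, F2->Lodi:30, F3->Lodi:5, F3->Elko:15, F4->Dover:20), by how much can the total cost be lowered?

Current plan cost = 30·2 + 30·9 + 5·12 + 15·4 + 20·9 = 630.
Optimal plan:
  F1→Lodi: 30 × 2 = 60
  F2→Lodi: 30 × 9 = 270
  F3→Dover: 20 × 6 = 120
  F4→Lodi: 5 × 8 = 40
  F4→Elko: 15 × 2 = 30
Optimal cost = 520.
Saving = 630 − 520 = 110.

110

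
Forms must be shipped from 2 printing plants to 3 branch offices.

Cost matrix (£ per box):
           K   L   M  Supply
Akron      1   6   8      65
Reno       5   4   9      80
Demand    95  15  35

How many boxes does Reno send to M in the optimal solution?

Solving gives:
  Akron→K: 65 × £1 = £65
  Reno→K: 30 × £5 = £150
  Reno→L: 15 × £4 = £60
  Reno→M: 35 × £9 = £315
Total cost = £590.
So Reno→M carries 35 boxes.

35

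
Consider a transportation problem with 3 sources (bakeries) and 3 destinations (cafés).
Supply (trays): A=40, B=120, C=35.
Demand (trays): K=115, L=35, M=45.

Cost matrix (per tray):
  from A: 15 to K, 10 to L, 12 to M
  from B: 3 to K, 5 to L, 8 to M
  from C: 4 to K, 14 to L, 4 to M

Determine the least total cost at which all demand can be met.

An optimal shipping plan:
  A–L: 30 × 10 = 300
  A–M: 10 × 12 = 120
  B–K: 115 × 3 = 345
  B–L: 5 × 5 = 25
  C–M: 35 × 4 = 140
Total = 300 + 120 + 345 + 25 + 140 = 930.
(Supply check: A ships 40; B ships 120; C ships 35.)

930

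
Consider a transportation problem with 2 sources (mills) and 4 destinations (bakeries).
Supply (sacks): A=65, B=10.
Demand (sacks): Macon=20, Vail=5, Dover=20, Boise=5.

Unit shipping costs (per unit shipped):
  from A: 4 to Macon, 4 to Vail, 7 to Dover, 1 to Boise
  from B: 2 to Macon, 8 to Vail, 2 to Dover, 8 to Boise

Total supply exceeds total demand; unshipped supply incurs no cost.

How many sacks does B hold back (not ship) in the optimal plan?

Minimum-cost shipments:
  A→Macon: 20 × 4 = 80
  A→Vail: 5 × 4 = 20
  A→Dover: 10 × 7 = 70
  A→Boise: 5 × 1 = 5
  B→Dover: 10 × 2 = 20
Total cost = 195.
B ships 10 of its 10, leaving 0.

0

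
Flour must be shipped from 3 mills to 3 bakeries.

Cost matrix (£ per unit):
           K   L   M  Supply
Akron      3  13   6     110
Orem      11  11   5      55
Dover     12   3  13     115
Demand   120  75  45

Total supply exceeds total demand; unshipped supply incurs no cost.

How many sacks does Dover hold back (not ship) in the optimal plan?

40

An optimal plan:
  Akron to K: 110 × £3 = £330
  Orem to K: 10 × £11 = £110
  Orem to M: 45 × £5 = £225
  Dover to L: 75 × £3 = £225
Total cost = £890.
Dover ships 75 of its 115, leaving 40.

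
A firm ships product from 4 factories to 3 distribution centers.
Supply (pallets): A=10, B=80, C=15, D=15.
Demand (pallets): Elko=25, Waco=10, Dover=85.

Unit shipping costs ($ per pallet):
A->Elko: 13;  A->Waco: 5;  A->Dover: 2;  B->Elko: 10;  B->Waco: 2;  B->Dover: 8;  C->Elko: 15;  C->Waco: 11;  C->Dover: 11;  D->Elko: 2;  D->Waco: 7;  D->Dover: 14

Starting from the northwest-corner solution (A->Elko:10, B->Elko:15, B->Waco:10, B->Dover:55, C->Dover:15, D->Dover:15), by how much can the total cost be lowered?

Current plan cost = 10·13 + 15·10 + 10·2 + 55·8 + 15·11 + 15·14 = $1115.
Optimal plan:
  A->Dover: 10 pallets
  B->Elko: 10 pallets
  B->Waco: 10 pallets
  B->Dover: 60 pallets
  C->Dover: 15 pallets
  D->Elko: 15 pallets
Optimal cost = $815.
Saving = 1115 − 815 = $300.

300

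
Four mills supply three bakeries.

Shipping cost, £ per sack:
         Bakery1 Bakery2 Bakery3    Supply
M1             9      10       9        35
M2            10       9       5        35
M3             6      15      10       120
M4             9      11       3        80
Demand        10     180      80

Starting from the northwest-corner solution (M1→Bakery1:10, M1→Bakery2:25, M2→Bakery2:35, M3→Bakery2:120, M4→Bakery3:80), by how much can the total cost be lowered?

80

Current plan cost = 10·9 + 25·10 + 35·9 + 120·15 + 80·3 = £2695.
Optimal plan:
  M1→Bakery2: 35 × £10 = £350
  M2→Bakery2: 35 × £9 = £315
  M3→Bakery1: 10 × £6 = £60
  M3→Bakery2: 110 × £15 = £1650
  M4→Bakery3: 80 × £3 = £240
Optimal cost = £2615.
Saving = 2695 − 2615 = £80.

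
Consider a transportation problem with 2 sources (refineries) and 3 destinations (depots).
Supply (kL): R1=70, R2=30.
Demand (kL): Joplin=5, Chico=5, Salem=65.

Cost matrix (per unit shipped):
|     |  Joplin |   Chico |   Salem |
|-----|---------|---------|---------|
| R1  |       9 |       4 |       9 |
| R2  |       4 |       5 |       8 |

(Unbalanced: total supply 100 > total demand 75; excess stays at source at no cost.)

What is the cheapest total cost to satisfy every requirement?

600

One minimum-cost allocation:
  R1–Chico: 5 × 4 = 20
  R1–Salem: 40 × 9 = 360
  R2–Joplin: 5 × 4 = 20
  R2–Salem: 25 × 8 = 200
Total = 20 + 360 + 20 + 200 = 600.
(Supply check: R1 ships 45; R2 ships 30.)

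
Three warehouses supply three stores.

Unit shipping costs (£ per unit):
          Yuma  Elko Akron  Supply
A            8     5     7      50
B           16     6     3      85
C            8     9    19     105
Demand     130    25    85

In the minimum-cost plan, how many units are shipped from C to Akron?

Optimal shipments:
  A→Yuma: 25 × £8 = £200
  A→Elko: 25 × £5 = £125
  B→Akron: 85 × £3 = £255
  C→Yuma: 105 × £8 = £840
Total cost = £1420.
The route C→Akron is not used.

0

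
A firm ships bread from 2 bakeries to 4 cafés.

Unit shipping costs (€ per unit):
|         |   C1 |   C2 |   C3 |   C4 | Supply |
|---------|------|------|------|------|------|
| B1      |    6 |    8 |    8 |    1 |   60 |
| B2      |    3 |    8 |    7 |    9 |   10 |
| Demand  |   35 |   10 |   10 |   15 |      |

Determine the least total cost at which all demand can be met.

Optimal allocation:
  B1→C1: 25 trays
  B1→C2: 10 trays
  B1→C3: 10 trays
  B1→C4: 15 trays
  B2→C1: 10 trays
Total cost = €355.

355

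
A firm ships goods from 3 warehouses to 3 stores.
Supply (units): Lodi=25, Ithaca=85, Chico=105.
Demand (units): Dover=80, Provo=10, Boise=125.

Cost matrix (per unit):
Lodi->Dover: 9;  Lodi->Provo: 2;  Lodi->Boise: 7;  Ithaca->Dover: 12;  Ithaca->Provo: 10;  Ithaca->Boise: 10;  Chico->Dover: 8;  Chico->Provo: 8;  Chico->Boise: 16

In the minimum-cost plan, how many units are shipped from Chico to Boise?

Optimal shipments:
  Lodi->Boise: 25 × 7 = 175
  Ithaca->Boise: 85 × 10 = 850
  Chico->Dover: 80 × 8 = 640
  Chico->Provo: 10 × 8 = 80
  Chico->Boise: 15 × 16 = 240
Total cost = 1985.
So Chico→Boise carries 15 units.

15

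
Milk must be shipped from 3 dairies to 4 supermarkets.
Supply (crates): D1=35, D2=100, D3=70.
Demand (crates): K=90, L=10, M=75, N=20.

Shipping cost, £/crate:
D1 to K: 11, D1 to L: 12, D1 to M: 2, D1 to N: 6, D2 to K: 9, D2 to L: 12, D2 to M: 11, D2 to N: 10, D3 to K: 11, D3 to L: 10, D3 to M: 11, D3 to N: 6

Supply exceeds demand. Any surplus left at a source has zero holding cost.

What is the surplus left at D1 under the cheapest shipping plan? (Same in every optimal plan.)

0

Minimum-cost shipments:
  D1->M: 35 × £2 = £70
  D2->K: 90 × £9 = £810
  D3->L: 10 × £10 = £100
  D3->M: 40 × £11 = £440
  D3->N: 20 × £6 = £120
Total cost = £1540.
D1 ships 35 of its 35, leaving 0.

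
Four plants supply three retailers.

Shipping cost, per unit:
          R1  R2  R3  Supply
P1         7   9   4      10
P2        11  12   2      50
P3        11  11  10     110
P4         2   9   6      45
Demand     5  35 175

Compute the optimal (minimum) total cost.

1525

One minimum-cost allocation:
  P1 to R3: 10 units
  P2 to R3: 50 units
  P3 to R2: 35 units
  P3 to R3: 75 units
  P4 to R1: 5 units
  P4 to R3: 40 units
Total cost = 1525.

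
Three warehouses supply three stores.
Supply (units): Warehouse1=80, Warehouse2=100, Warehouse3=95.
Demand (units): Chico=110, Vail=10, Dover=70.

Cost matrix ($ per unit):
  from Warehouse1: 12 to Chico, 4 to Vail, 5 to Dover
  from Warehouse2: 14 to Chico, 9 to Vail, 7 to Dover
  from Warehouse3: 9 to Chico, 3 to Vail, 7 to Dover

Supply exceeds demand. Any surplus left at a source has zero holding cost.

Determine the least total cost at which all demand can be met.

One minimum-cost allocation:
  Warehouse1–Vail: 10 × $4 = $40
  Warehouse1–Dover: 70 × $5 = $350
  Warehouse2–Chico: 15 × $14 = $210
  Warehouse3–Chico: 95 × $9 = $855
Total = 40 + 350 + 210 + 855 = $1455.

1455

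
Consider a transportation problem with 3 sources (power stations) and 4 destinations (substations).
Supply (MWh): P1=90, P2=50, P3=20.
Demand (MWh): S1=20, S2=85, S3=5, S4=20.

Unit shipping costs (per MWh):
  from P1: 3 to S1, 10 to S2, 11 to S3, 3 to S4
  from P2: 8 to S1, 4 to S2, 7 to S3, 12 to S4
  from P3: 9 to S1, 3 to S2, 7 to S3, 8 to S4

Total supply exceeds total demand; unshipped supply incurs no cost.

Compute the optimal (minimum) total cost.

Optimal allocation:
  P1 to S1: 20 × 3 = 60
  P1 to S2: 15 × 10 = 150
  P1 to S3: 5 × 11 = 55
  P1 to S4: 20 × 3 = 60
  P2 to S2: 50 × 4 = 200
  P3 to S2: 20 × 3 = 60
Total = 60 + 150 + 55 + 60 + 200 + 60 = 585.

585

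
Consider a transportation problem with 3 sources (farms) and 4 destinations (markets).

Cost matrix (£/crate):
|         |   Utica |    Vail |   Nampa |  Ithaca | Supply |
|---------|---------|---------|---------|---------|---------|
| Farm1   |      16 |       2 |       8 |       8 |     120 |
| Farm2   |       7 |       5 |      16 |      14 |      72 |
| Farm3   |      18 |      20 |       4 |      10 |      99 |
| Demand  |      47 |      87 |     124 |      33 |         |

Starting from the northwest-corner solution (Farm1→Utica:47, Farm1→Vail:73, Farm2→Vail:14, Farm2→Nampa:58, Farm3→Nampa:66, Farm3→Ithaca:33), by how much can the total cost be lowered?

Current plan cost = 47·16 + 73·2 + 14·5 + 58·16 + 66·4 + 33·10 = £2490.
Optimal plan:
  Farm1->Vail: 62 × £2 = £124
  Farm1->Nampa: 25 × £8 = £200
  Farm1->Ithaca: 33 × £8 = £264
  Farm2->Utica: 47 × £7 = £329
  Farm2->Vail: 25 × £5 = £125
  Farm3->Nampa: 99 × £4 = £396
Optimal cost = £1438.
Saving = 2490 − 1438 = £1052.

1052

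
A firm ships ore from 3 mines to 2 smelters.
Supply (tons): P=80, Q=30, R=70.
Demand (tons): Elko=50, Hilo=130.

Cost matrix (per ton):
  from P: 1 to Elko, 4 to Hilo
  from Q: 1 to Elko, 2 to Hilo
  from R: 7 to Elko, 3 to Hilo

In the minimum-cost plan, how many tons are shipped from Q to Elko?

0

Solving gives:
  P to Elko: 50 tons
  P to Hilo: 30 tons
  Q to Hilo: 30 tons
  R to Hilo: 70 tons
Total cost = 440.
The route Q→Elko is not used.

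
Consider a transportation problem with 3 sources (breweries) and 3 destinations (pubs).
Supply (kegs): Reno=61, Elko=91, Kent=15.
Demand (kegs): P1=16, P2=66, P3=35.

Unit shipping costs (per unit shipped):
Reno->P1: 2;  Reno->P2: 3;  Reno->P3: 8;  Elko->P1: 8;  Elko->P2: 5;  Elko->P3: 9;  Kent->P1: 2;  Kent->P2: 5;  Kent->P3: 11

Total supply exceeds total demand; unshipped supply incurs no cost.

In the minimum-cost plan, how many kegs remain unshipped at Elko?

Minimum-cost shipments:
  Reno→P1: 1 × 2 = 2
  Reno→P2: 60 × 3 = 180
  Elko→P2: 6 × 5 = 30
  Elko→P3: 35 × 9 = 315
  Kent→P1: 15 × 2 = 30
Total cost = 557.
Elko ships 41 of its 91, leaving 50.

50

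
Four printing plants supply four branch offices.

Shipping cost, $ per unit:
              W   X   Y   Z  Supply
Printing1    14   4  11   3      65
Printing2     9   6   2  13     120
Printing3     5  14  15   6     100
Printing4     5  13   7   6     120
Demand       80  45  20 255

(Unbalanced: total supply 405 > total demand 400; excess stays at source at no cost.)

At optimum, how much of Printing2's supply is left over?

An optimal plan:
  Printing1 to Z: 65 × $3 = $195
  Printing2 to W: 50 × $9 = $450
  Printing2 to X: 45 × $6 = $270
  Printing2 to Y: 20 × $2 = $40
  Printing3 to Z: 100 × $6 = $600
  Printing4 to W: 30 × $5 = $150
  Printing4 to Z: 90 × $6 = $540
Total cost = $2245.
Printing2 ships 115 of its 120, leaving 5.

5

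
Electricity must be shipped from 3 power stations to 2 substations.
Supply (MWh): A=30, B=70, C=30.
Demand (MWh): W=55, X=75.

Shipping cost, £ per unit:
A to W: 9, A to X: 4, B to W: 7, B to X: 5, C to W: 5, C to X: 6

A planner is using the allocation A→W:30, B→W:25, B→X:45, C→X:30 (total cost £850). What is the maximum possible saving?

Current plan cost = 30·9 + 25·7 + 45·5 + 30·6 = £850.
Optimal plan:
  A to X: 30 MWh
  B to W: 25 MWh
  B to X: 45 MWh
  C to W: 30 MWh
Optimal cost = £670.
Saving = 850 − 670 = £180.

180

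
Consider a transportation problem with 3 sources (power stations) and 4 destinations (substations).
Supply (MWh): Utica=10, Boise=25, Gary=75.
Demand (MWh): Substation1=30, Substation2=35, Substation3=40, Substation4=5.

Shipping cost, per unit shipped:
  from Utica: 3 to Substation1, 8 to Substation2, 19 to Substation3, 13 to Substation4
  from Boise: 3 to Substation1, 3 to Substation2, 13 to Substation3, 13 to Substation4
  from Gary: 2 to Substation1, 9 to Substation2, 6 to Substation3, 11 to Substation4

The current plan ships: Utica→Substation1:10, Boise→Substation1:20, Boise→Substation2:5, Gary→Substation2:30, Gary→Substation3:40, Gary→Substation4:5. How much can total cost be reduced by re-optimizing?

Current plan cost = 10·3 + 20·3 + 5·3 + 30·9 + 40·6 + 5·11 = 670.
Optimal plan:
  Utica->Substation2: 10 × 8 = 80
  Boise->Substation2: 25 × 3 = 75
  Gary->Substation1: 30 × 2 = 60
  Gary->Substation3: 40 × 6 = 240
  Gary->Substation4: 5 × 11 = 55
Optimal cost = 510.
Saving = 670 − 510 = 160.

160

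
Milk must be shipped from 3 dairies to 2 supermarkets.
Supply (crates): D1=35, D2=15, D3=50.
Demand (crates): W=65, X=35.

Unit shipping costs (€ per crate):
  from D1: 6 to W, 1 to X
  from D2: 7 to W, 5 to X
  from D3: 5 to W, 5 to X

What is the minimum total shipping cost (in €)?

390

One minimum-cost allocation:
  D1->X: 35 × €1 = €35
  D2->W: 15 × €7 = €105
  D3->W: 50 × €5 = €250
Total = 35 + 105 + 250 = €390.
(Supply check: D1 ships 35; D2 ships 15; D3 ships 50.)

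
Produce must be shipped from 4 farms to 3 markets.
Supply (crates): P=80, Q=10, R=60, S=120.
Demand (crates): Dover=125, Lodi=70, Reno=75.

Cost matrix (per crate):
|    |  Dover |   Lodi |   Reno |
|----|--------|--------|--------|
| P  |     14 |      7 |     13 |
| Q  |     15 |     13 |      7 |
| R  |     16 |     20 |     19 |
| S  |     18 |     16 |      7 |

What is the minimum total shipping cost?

3075

Optimal allocation:
  P–Dover: 10 × 14 = 140
  P–Lodi: 70 × 7 = 490
  Q–Dover: 10 × 15 = 150
  R–Dover: 60 × 16 = 960
  S–Dover: 45 × 18 = 810
  S–Reno: 75 × 7 = 525
Total = 140 + 490 + 150 + 960 + 810 + 525 = 3075.
(Supply check: P ships 80; Q ships 10; R ships 60; S ships 120.)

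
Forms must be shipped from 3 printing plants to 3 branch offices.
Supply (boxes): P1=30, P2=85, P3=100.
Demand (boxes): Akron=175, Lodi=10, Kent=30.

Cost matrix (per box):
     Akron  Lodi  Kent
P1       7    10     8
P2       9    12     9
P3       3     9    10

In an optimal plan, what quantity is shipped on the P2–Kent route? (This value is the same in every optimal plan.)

The minimum-cost plan:
  P1–Akron: 20 × 7 = 140
  P1–Lodi: 10 × 10 = 100
  P2–Akron: 55 × 9 = 495
  P2–Kent: 30 × 9 = 270
  P3–Akron: 100 × 3 = 300
Total cost = 1305.
So P2→Kent carries 30 boxes.

30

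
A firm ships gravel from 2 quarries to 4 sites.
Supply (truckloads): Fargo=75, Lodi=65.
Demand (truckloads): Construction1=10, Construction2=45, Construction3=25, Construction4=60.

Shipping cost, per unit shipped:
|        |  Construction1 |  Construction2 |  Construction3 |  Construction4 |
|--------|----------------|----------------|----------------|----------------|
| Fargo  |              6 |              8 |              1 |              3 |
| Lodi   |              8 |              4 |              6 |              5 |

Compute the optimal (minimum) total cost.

485

Optimal allocation:
  Fargo–Construction1: 10 × 6 = 60
  Fargo–Construction3: 25 × 1 = 25
  Fargo–Construction4: 40 × 3 = 120
  Lodi–Construction2: 45 × 4 = 180
  Lodi–Construction4: 20 × 5 = 100
Total = 60 + 25 + 120 + 180 + 100 = 485.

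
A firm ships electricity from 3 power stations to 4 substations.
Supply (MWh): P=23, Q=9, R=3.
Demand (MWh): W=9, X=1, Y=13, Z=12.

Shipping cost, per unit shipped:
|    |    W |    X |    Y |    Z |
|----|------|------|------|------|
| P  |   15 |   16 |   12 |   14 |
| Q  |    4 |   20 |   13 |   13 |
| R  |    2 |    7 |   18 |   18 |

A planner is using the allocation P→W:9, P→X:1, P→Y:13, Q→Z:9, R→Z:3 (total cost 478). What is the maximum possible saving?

117

Current plan cost = 9·15 + 1·16 + 13·12 + 9·13 + 3·18 = 478.
Optimal plan:
  P->Y: 13 MWh
  P->Z: 10 MWh
  Q->W: 7 MWh
  Q->Z: 2 MWh
  R->W: 2 MWh
  R->X: 1 MWh
Optimal cost = 361.
Saving = 478 − 361 = 117.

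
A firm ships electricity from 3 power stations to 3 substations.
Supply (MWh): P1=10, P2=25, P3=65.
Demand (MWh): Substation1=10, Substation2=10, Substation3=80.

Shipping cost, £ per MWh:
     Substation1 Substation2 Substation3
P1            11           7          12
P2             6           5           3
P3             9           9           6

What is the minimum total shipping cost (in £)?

565

An optimal shipping plan:
  P1 to Substation2: 10 × £7 = £70
  P2 to Substation3: 25 × £3 = £75
  P3 to Substation1: 10 × £9 = £90
  P3 to Substation3: 55 × £6 = £330
Total = 70 + 75 + 90 + 330 = £565.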